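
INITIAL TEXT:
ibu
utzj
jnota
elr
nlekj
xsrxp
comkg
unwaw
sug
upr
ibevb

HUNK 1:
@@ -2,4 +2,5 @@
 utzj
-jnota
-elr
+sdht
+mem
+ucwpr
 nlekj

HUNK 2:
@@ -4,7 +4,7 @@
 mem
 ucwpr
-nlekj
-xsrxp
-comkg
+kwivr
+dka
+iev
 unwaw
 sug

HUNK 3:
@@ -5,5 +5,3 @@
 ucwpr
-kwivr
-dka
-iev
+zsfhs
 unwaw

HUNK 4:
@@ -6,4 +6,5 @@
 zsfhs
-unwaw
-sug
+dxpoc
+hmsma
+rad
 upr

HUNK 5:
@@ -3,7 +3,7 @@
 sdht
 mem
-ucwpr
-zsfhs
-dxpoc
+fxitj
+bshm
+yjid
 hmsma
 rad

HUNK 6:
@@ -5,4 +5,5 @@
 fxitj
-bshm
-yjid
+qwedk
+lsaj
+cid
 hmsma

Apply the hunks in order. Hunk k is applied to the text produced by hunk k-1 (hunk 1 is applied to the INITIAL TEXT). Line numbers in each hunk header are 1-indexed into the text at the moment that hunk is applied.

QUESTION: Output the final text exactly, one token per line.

Hunk 1: at line 2 remove [jnota,elr] add [sdht,mem,ucwpr] -> 12 lines: ibu utzj sdht mem ucwpr nlekj xsrxp comkg unwaw sug upr ibevb
Hunk 2: at line 4 remove [nlekj,xsrxp,comkg] add [kwivr,dka,iev] -> 12 lines: ibu utzj sdht mem ucwpr kwivr dka iev unwaw sug upr ibevb
Hunk 3: at line 5 remove [kwivr,dka,iev] add [zsfhs] -> 10 lines: ibu utzj sdht mem ucwpr zsfhs unwaw sug upr ibevb
Hunk 4: at line 6 remove [unwaw,sug] add [dxpoc,hmsma,rad] -> 11 lines: ibu utzj sdht mem ucwpr zsfhs dxpoc hmsma rad upr ibevb
Hunk 5: at line 3 remove [ucwpr,zsfhs,dxpoc] add [fxitj,bshm,yjid] -> 11 lines: ibu utzj sdht mem fxitj bshm yjid hmsma rad upr ibevb
Hunk 6: at line 5 remove [bshm,yjid] add [qwedk,lsaj,cid] -> 12 lines: ibu utzj sdht mem fxitj qwedk lsaj cid hmsma rad upr ibevb

Answer: ibu
utzj
sdht
mem
fxitj
qwedk
lsaj
cid
hmsma
rad
upr
ibevb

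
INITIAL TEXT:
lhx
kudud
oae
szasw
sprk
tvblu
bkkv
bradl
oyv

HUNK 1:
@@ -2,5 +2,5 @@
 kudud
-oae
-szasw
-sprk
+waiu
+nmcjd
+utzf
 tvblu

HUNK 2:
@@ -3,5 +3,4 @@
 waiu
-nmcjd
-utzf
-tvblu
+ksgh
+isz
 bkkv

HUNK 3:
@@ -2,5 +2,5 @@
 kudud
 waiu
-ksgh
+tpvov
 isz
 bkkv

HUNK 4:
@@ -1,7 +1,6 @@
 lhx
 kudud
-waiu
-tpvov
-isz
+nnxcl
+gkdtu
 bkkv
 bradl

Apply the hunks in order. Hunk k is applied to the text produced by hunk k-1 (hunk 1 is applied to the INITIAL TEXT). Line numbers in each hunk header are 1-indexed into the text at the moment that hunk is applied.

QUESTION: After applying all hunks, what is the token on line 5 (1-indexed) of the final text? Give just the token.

Hunk 1: at line 2 remove [oae,szasw,sprk] add [waiu,nmcjd,utzf] -> 9 lines: lhx kudud waiu nmcjd utzf tvblu bkkv bradl oyv
Hunk 2: at line 3 remove [nmcjd,utzf,tvblu] add [ksgh,isz] -> 8 lines: lhx kudud waiu ksgh isz bkkv bradl oyv
Hunk 3: at line 2 remove [ksgh] add [tpvov] -> 8 lines: lhx kudud waiu tpvov isz bkkv bradl oyv
Hunk 4: at line 1 remove [waiu,tpvov,isz] add [nnxcl,gkdtu] -> 7 lines: lhx kudud nnxcl gkdtu bkkv bradl oyv
Final line 5: bkkv

Answer: bkkv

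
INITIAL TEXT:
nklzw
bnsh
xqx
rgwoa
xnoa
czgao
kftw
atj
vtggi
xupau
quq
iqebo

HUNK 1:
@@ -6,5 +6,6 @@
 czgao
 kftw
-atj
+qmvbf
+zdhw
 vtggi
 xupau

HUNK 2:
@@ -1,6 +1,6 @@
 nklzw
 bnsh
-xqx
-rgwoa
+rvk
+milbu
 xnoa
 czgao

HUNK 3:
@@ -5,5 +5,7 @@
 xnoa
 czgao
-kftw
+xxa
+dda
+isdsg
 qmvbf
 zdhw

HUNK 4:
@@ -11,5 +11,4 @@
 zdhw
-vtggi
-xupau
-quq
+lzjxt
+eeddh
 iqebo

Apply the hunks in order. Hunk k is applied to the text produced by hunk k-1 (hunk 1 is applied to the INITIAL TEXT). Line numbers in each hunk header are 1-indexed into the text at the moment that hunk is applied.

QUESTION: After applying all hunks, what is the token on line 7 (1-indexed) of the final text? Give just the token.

Answer: xxa

Derivation:
Hunk 1: at line 6 remove [atj] add [qmvbf,zdhw] -> 13 lines: nklzw bnsh xqx rgwoa xnoa czgao kftw qmvbf zdhw vtggi xupau quq iqebo
Hunk 2: at line 1 remove [xqx,rgwoa] add [rvk,milbu] -> 13 lines: nklzw bnsh rvk milbu xnoa czgao kftw qmvbf zdhw vtggi xupau quq iqebo
Hunk 3: at line 5 remove [kftw] add [xxa,dda,isdsg] -> 15 lines: nklzw bnsh rvk milbu xnoa czgao xxa dda isdsg qmvbf zdhw vtggi xupau quq iqebo
Hunk 4: at line 11 remove [vtggi,xupau,quq] add [lzjxt,eeddh] -> 14 lines: nklzw bnsh rvk milbu xnoa czgao xxa dda isdsg qmvbf zdhw lzjxt eeddh iqebo
Final line 7: xxa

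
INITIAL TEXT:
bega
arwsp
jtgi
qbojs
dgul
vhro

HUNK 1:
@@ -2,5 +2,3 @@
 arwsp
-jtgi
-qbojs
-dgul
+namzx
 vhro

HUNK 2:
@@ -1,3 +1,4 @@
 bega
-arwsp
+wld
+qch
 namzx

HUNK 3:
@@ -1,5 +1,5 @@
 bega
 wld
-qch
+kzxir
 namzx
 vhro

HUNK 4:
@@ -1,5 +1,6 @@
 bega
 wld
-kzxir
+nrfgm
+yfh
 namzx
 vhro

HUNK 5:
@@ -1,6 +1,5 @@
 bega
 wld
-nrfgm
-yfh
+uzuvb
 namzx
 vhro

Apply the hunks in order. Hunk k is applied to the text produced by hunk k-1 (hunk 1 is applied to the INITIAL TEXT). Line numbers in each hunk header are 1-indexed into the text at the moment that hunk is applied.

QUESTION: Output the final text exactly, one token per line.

Hunk 1: at line 2 remove [jtgi,qbojs,dgul] add [namzx] -> 4 lines: bega arwsp namzx vhro
Hunk 2: at line 1 remove [arwsp] add [wld,qch] -> 5 lines: bega wld qch namzx vhro
Hunk 3: at line 1 remove [qch] add [kzxir] -> 5 lines: bega wld kzxir namzx vhro
Hunk 4: at line 1 remove [kzxir] add [nrfgm,yfh] -> 6 lines: bega wld nrfgm yfh namzx vhro
Hunk 5: at line 1 remove [nrfgm,yfh] add [uzuvb] -> 5 lines: bega wld uzuvb namzx vhro

Answer: bega
wld
uzuvb
namzx
vhro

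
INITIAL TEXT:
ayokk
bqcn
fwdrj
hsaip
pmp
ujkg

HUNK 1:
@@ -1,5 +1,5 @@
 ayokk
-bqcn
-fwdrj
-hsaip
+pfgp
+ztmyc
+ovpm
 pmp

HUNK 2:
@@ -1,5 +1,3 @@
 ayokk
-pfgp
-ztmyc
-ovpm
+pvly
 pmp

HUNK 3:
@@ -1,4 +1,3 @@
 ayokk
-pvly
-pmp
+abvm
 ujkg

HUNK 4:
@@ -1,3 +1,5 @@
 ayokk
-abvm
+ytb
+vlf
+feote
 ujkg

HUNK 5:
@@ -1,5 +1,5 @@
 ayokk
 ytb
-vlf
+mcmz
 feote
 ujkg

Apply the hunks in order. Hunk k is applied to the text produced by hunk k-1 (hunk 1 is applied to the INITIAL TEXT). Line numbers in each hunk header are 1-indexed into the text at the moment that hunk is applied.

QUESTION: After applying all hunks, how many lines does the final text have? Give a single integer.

Answer: 5

Derivation:
Hunk 1: at line 1 remove [bqcn,fwdrj,hsaip] add [pfgp,ztmyc,ovpm] -> 6 lines: ayokk pfgp ztmyc ovpm pmp ujkg
Hunk 2: at line 1 remove [pfgp,ztmyc,ovpm] add [pvly] -> 4 lines: ayokk pvly pmp ujkg
Hunk 3: at line 1 remove [pvly,pmp] add [abvm] -> 3 lines: ayokk abvm ujkg
Hunk 4: at line 1 remove [abvm] add [ytb,vlf,feote] -> 5 lines: ayokk ytb vlf feote ujkg
Hunk 5: at line 1 remove [vlf] add [mcmz] -> 5 lines: ayokk ytb mcmz feote ujkg
Final line count: 5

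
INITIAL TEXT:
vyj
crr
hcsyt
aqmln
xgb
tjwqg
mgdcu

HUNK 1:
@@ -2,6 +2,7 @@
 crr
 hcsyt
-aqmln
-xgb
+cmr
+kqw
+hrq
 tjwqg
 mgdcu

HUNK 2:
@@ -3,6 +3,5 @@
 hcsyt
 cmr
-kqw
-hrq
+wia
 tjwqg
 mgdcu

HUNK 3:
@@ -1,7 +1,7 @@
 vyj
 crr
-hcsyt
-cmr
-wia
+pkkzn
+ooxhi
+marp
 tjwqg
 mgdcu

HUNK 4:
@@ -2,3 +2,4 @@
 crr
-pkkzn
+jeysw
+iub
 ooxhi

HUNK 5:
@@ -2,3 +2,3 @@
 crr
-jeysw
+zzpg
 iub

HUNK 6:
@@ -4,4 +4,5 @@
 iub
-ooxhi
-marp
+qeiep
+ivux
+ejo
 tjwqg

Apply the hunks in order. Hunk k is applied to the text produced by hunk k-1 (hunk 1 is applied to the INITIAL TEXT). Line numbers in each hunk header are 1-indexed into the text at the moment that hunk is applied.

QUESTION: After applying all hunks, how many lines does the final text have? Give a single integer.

Hunk 1: at line 2 remove [aqmln,xgb] add [cmr,kqw,hrq] -> 8 lines: vyj crr hcsyt cmr kqw hrq tjwqg mgdcu
Hunk 2: at line 3 remove [kqw,hrq] add [wia] -> 7 lines: vyj crr hcsyt cmr wia tjwqg mgdcu
Hunk 3: at line 1 remove [hcsyt,cmr,wia] add [pkkzn,ooxhi,marp] -> 7 lines: vyj crr pkkzn ooxhi marp tjwqg mgdcu
Hunk 4: at line 2 remove [pkkzn] add [jeysw,iub] -> 8 lines: vyj crr jeysw iub ooxhi marp tjwqg mgdcu
Hunk 5: at line 2 remove [jeysw] add [zzpg] -> 8 lines: vyj crr zzpg iub ooxhi marp tjwqg mgdcu
Hunk 6: at line 4 remove [ooxhi,marp] add [qeiep,ivux,ejo] -> 9 lines: vyj crr zzpg iub qeiep ivux ejo tjwqg mgdcu
Final line count: 9

Answer: 9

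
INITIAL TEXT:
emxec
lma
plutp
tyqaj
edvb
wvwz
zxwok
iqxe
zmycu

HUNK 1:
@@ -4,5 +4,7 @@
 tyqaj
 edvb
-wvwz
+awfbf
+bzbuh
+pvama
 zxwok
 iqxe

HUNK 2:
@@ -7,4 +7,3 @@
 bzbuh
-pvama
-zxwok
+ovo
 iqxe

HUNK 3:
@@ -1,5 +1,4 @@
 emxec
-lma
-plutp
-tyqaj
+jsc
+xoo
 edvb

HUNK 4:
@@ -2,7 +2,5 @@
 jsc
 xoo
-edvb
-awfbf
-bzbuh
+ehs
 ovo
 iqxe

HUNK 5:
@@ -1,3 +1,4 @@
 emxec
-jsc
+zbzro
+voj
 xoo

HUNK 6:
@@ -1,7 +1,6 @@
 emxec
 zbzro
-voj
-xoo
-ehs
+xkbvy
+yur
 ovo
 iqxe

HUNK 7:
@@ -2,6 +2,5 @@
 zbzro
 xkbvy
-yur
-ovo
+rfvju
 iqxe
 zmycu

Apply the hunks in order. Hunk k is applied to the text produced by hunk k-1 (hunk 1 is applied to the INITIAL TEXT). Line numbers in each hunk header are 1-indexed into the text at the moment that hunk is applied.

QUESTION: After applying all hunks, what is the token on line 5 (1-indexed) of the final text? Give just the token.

Hunk 1: at line 4 remove [wvwz] add [awfbf,bzbuh,pvama] -> 11 lines: emxec lma plutp tyqaj edvb awfbf bzbuh pvama zxwok iqxe zmycu
Hunk 2: at line 7 remove [pvama,zxwok] add [ovo] -> 10 lines: emxec lma plutp tyqaj edvb awfbf bzbuh ovo iqxe zmycu
Hunk 3: at line 1 remove [lma,plutp,tyqaj] add [jsc,xoo] -> 9 lines: emxec jsc xoo edvb awfbf bzbuh ovo iqxe zmycu
Hunk 4: at line 2 remove [edvb,awfbf,bzbuh] add [ehs] -> 7 lines: emxec jsc xoo ehs ovo iqxe zmycu
Hunk 5: at line 1 remove [jsc] add [zbzro,voj] -> 8 lines: emxec zbzro voj xoo ehs ovo iqxe zmycu
Hunk 6: at line 1 remove [voj,xoo,ehs] add [xkbvy,yur] -> 7 lines: emxec zbzro xkbvy yur ovo iqxe zmycu
Hunk 7: at line 2 remove [yur,ovo] add [rfvju] -> 6 lines: emxec zbzro xkbvy rfvju iqxe zmycu
Final line 5: iqxe

Answer: iqxe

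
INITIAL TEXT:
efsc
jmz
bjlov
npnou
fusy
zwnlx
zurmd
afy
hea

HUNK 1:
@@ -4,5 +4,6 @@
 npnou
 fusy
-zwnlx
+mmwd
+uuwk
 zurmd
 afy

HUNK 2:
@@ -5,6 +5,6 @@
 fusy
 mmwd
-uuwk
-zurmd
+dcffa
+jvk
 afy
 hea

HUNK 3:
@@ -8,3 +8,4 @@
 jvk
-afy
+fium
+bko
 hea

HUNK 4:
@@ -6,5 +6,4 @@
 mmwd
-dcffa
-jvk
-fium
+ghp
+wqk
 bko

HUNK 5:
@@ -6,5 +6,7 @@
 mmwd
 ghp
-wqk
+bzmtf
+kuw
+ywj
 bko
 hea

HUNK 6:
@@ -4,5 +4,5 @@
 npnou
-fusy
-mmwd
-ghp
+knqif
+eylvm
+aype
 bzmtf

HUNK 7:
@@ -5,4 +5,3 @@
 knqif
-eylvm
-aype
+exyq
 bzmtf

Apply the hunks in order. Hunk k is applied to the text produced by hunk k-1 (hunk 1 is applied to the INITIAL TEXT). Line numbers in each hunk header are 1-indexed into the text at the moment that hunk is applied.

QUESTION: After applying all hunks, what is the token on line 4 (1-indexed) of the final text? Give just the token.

Hunk 1: at line 4 remove [zwnlx] add [mmwd,uuwk] -> 10 lines: efsc jmz bjlov npnou fusy mmwd uuwk zurmd afy hea
Hunk 2: at line 5 remove [uuwk,zurmd] add [dcffa,jvk] -> 10 lines: efsc jmz bjlov npnou fusy mmwd dcffa jvk afy hea
Hunk 3: at line 8 remove [afy] add [fium,bko] -> 11 lines: efsc jmz bjlov npnou fusy mmwd dcffa jvk fium bko hea
Hunk 4: at line 6 remove [dcffa,jvk,fium] add [ghp,wqk] -> 10 lines: efsc jmz bjlov npnou fusy mmwd ghp wqk bko hea
Hunk 5: at line 6 remove [wqk] add [bzmtf,kuw,ywj] -> 12 lines: efsc jmz bjlov npnou fusy mmwd ghp bzmtf kuw ywj bko hea
Hunk 6: at line 4 remove [fusy,mmwd,ghp] add [knqif,eylvm,aype] -> 12 lines: efsc jmz bjlov npnou knqif eylvm aype bzmtf kuw ywj bko hea
Hunk 7: at line 5 remove [eylvm,aype] add [exyq] -> 11 lines: efsc jmz bjlov npnou knqif exyq bzmtf kuw ywj bko hea
Final line 4: npnou

Answer: npnou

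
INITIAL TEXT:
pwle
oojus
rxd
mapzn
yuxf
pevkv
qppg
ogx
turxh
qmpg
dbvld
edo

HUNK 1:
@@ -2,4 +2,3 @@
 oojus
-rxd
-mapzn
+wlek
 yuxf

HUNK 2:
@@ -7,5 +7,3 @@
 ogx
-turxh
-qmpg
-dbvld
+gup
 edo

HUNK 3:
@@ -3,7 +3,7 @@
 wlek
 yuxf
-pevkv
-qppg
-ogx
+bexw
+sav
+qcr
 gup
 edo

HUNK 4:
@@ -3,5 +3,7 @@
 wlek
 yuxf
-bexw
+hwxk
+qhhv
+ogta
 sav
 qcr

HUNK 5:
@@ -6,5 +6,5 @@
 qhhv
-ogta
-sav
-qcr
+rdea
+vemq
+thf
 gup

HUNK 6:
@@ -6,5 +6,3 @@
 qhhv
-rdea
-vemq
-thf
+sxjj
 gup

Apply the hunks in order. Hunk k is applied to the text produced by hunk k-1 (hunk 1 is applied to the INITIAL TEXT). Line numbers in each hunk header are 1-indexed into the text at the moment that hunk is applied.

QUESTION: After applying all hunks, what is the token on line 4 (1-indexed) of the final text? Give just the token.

Hunk 1: at line 2 remove [rxd,mapzn] add [wlek] -> 11 lines: pwle oojus wlek yuxf pevkv qppg ogx turxh qmpg dbvld edo
Hunk 2: at line 7 remove [turxh,qmpg,dbvld] add [gup] -> 9 lines: pwle oojus wlek yuxf pevkv qppg ogx gup edo
Hunk 3: at line 3 remove [pevkv,qppg,ogx] add [bexw,sav,qcr] -> 9 lines: pwle oojus wlek yuxf bexw sav qcr gup edo
Hunk 4: at line 3 remove [bexw] add [hwxk,qhhv,ogta] -> 11 lines: pwle oojus wlek yuxf hwxk qhhv ogta sav qcr gup edo
Hunk 5: at line 6 remove [ogta,sav,qcr] add [rdea,vemq,thf] -> 11 lines: pwle oojus wlek yuxf hwxk qhhv rdea vemq thf gup edo
Hunk 6: at line 6 remove [rdea,vemq,thf] add [sxjj] -> 9 lines: pwle oojus wlek yuxf hwxk qhhv sxjj gup edo
Final line 4: yuxf

Answer: yuxf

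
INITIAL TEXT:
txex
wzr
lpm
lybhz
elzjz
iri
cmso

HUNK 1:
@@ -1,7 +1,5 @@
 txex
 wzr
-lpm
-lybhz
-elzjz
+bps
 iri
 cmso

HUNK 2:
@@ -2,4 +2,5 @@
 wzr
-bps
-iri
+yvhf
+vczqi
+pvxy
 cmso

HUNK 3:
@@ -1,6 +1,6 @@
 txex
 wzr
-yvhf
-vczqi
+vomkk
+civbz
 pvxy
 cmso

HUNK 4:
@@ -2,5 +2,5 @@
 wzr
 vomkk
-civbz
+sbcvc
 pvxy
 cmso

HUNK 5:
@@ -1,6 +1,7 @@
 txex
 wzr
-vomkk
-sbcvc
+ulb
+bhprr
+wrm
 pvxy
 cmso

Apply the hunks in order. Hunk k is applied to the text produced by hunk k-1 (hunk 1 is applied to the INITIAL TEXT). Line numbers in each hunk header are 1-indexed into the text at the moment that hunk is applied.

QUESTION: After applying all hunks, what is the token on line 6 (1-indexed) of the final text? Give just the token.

Hunk 1: at line 1 remove [lpm,lybhz,elzjz] add [bps] -> 5 lines: txex wzr bps iri cmso
Hunk 2: at line 2 remove [bps,iri] add [yvhf,vczqi,pvxy] -> 6 lines: txex wzr yvhf vczqi pvxy cmso
Hunk 3: at line 1 remove [yvhf,vczqi] add [vomkk,civbz] -> 6 lines: txex wzr vomkk civbz pvxy cmso
Hunk 4: at line 2 remove [civbz] add [sbcvc] -> 6 lines: txex wzr vomkk sbcvc pvxy cmso
Hunk 5: at line 1 remove [vomkk,sbcvc] add [ulb,bhprr,wrm] -> 7 lines: txex wzr ulb bhprr wrm pvxy cmso
Final line 6: pvxy

Answer: pvxy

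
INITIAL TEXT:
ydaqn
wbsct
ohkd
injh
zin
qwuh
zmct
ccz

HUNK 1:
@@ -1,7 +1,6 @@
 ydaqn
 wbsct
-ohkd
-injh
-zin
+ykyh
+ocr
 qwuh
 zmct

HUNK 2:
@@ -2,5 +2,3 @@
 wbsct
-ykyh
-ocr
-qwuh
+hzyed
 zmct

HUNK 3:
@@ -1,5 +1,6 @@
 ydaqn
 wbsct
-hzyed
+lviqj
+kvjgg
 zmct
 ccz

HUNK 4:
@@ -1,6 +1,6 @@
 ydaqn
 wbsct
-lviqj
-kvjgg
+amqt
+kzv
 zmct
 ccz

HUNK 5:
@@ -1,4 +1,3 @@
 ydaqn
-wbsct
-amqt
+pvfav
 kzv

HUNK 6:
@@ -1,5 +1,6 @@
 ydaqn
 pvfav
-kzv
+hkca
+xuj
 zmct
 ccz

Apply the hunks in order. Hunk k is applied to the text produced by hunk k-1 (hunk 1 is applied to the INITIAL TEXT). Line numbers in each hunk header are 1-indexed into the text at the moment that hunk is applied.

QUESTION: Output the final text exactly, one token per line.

Hunk 1: at line 1 remove [ohkd,injh,zin] add [ykyh,ocr] -> 7 lines: ydaqn wbsct ykyh ocr qwuh zmct ccz
Hunk 2: at line 2 remove [ykyh,ocr,qwuh] add [hzyed] -> 5 lines: ydaqn wbsct hzyed zmct ccz
Hunk 3: at line 1 remove [hzyed] add [lviqj,kvjgg] -> 6 lines: ydaqn wbsct lviqj kvjgg zmct ccz
Hunk 4: at line 1 remove [lviqj,kvjgg] add [amqt,kzv] -> 6 lines: ydaqn wbsct amqt kzv zmct ccz
Hunk 5: at line 1 remove [wbsct,amqt] add [pvfav] -> 5 lines: ydaqn pvfav kzv zmct ccz
Hunk 6: at line 1 remove [kzv] add [hkca,xuj] -> 6 lines: ydaqn pvfav hkca xuj zmct ccz

Answer: ydaqn
pvfav
hkca
xuj
zmct
ccz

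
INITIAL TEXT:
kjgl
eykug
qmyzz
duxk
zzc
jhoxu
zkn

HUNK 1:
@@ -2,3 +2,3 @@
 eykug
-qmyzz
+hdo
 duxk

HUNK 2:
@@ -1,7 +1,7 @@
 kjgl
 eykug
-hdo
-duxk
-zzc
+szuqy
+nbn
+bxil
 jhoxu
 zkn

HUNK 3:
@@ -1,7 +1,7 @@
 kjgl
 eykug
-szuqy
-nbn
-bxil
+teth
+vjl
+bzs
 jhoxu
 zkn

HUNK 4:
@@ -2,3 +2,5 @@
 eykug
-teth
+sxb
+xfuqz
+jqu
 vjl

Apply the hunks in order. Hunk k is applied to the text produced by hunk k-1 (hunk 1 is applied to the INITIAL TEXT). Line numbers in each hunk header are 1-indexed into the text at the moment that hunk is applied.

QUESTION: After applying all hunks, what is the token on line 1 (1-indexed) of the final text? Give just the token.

Hunk 1: at line 2 remove [qmyzz] add [hdo] -> 7 lines: kjgl eykug hdo duxk zzc jhoxu zkn
Hunk 2: at line 1 remove [hdo,duxk,zzc] add [szuqy,nbn,bxil] -> 7 lines: kjgl eykug szuqy nbn bxil jhoxu zkn
Hunk 3: at line 1 remove [szuqy,nbn,bxil] add [teth,vjl,bzs] -> 7 lines: kjgl eykug teth vjl bzs jhoxu zkn
Hunk 4: at line 2 remove [teth] add [sxb,xfuqz,jqu] -> 9 lines: kjgl eykug sxb xfuqz jqu vjl bzs jhoxu zkn
Final line 1: kjgl

Answer: kjgl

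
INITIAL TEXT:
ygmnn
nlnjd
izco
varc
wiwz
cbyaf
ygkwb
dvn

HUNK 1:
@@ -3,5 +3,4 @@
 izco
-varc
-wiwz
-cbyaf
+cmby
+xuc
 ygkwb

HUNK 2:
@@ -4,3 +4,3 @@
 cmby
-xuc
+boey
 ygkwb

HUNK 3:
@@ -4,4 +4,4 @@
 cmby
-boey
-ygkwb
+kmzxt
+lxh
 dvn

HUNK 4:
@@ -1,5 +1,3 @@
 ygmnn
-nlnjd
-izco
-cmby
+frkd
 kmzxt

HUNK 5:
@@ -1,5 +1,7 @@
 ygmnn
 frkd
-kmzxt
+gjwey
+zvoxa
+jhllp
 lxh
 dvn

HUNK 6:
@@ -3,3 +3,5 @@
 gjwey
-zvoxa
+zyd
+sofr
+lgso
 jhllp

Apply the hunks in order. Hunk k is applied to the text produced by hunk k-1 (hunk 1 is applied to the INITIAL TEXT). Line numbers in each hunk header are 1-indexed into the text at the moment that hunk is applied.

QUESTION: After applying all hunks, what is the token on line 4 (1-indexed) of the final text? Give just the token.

Hunk 1: at line 3 remove [varc,wiwz,cbyaf] add [cmby,xuc] -> 7 lines: ygmnn nlnjd izco cmby xuc ygkwb dvn
Hunk 2: at line 4 remove [xuc] add [boey] -> 7 lines: ygmnn nlnjd izco cmby boey ygkwb dvn
Hunk 3: at line 4 remove [boey,ygkwb] add [kmzxt,lxh] -> 7 lines: ygmnn nlnjd izco cmby kmzxt lxh dvn
Hunk 4: at line 1 remove [nlnjd,izco,cmby] add [frkd] -> 5 lines: ygmnn frkd kmzxt lxh dvn
Hunk 5: at line 1 remove [kmzxt] add [gjwey,zvoxa,jhllp] -> 7 lines: ygmnn frkd gjwey zvoxa jhllp lxh dvn
Hunk 6: at line 3 remove [zvoxa] add [zyd,sofr,lgso] -> 9 lines: ygmnn frkd gjwey zyd sofr lgso jhllp lxh dvn
Final line 4: zyd

Answer: zyd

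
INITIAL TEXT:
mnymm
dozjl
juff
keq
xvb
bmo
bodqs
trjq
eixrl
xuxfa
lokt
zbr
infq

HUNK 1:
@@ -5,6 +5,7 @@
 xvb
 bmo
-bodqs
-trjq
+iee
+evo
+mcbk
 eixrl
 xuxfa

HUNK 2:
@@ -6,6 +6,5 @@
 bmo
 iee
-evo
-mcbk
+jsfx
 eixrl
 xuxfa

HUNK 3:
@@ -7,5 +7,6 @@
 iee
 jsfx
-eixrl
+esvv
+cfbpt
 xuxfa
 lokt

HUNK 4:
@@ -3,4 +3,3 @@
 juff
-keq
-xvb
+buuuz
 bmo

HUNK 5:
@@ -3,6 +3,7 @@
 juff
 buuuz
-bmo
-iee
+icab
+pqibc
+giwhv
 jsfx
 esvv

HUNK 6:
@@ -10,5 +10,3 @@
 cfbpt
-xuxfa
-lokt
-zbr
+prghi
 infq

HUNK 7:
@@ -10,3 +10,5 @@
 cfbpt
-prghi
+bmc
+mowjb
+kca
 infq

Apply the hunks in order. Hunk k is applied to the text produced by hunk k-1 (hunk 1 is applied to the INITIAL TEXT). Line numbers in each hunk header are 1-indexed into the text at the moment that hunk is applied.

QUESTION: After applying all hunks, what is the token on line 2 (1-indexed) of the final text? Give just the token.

Answer: dozjl

Derivation:
Hunk 1: at line 5 remove [bodqs,trjq] add [iee,evo,mcbk] -> 14 lines: mnymm dozjl juff keq xvb bmo iee evo mcbk eixrl xuxfa lokt zbr infq
Hunk 2: at line 6 remove [evo,mcbk] add [jsfx] -> 13 lines: mnymm dozjl juff keq xvb bmo iee jsfx eixrl xuxfa lokt zbr infq
Hunk 3: at line 7 remove [eixrl] add [esvv,cfbpt] -> 14 lines: mnymm dozjl juff keq xvb bmo iee jsfx esvv cfbpt xuxfa lokt zbr infq
Hunk 4: at line 3 remove [keq,xvb] add [buuuz] -> 13 lines: mnymm dozjl juff buuuz bmo iee jsfx esvv cfbpt xuxfa lokt zbr infq
Hunk 5: at line 3 remove [bmo,iee] add [icab,pqibc,giwhv] -> 14 lines: mnymm dozjl juff buuuz icab pqibc giwhv jsfx esvv cfbpt xuxfa lokt zbr infq
Hunk 6: at line 10 remove [xuxfa,lokt,zbr] add [prghi] -> 12 lines: mnymm dozjl juff buuuz icab pqibc giwhv jsfx esvv cfbpt prghi infq
Hunk 7: at line 10 remove [prghi] add [bmc,mowjb,kca] -> 14 lines: mnymm dozjl juff buuuz icab pqibc giwhv jsfx esvv cfbpt bmc mowjb kca infq
Final line 2: dozjl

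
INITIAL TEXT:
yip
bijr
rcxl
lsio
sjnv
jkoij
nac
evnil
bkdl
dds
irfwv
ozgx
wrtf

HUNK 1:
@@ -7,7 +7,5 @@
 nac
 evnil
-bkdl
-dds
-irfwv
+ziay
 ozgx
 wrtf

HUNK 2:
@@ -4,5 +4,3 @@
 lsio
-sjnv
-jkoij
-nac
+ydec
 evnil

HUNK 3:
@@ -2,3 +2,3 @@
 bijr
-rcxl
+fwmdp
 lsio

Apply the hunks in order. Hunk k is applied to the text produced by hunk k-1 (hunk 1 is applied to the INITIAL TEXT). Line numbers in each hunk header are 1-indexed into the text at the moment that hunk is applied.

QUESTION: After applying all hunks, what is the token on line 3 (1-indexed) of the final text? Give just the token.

Hunk 1: at line 7 remove [bkdl,dds,irfwv] add [ziay] -> 11 lines: yip bijr rcxl lsio sjnv jkoij nac evnil ziay ozgx wrtf
Hunk 2: at line 4 remove [sjnv,jkoij,nac] add [ydec] -> 9 lines: yip bijr rcxl lsio ydec evnil ziay ozgx wrtf
Hunk 3: at line 2 remove [rcxl] add [fwmdp] -> 9 lines: yip bijr fwmdp lsio ydec evnil ziay ozgx wrtf
Final line 3: fwmdp

Answer: fwmdp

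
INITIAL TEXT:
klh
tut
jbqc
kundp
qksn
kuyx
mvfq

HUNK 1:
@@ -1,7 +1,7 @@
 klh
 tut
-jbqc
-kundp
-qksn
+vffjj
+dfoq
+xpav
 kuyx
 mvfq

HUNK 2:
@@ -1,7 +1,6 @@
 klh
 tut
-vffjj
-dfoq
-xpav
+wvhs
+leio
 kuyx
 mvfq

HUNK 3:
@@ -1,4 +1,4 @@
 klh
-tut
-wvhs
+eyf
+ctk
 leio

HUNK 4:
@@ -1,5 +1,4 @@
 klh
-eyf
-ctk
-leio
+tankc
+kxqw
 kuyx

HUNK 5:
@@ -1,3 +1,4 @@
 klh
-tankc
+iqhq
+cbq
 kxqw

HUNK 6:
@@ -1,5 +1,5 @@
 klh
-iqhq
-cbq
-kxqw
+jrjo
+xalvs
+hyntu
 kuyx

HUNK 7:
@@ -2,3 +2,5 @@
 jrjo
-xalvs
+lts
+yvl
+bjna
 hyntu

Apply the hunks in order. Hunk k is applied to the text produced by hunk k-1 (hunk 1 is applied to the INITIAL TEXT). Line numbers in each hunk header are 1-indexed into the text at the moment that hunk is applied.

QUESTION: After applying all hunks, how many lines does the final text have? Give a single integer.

Hunk 1: at line 1 remove [jbqc,kundp,qksn] add [vffjj,dfoq,xpav] -> 7 lines: klh tut vffjj dfoq xpav kuyx mvfq
Hunk 2: at line 1 remove [vffjj,dfoq,xpav] add [wvhs,leio] -> 6 lines: klh tut wvhs leio kuyx mvfq
Hunk 3: at line 1 remove [tut,wvhs] add [eyf,ctk] -> 6 lines: klh eyf ctk leio kuyx mvfq
Hunk 4: at line 1 remove [eyf,ctk,leio] add [tankc,kxqw] -> 5 lines: klh tankc kxqw kuyx mvfq
Hunk 5: at line 1 remove [tankc] add [iqhq,cbq] -> 6 lines: klh iqhq cbq kxqw kuyx mvfq
Hunk 6: at line 1 remove [iqhq,cbq,kxqw] add [jrjo,xalvs,hyntu] -> 6 lines: klh jrjo xalvs hyntu kuyx mvfq
Hunk 7: at line 2 remove [xalvs] add [lts,yvl,bjna] -> 8 lines: klh jrjo lts yvl bjna hyntu kuyx mvfq
Final line count: 8

Answer: 8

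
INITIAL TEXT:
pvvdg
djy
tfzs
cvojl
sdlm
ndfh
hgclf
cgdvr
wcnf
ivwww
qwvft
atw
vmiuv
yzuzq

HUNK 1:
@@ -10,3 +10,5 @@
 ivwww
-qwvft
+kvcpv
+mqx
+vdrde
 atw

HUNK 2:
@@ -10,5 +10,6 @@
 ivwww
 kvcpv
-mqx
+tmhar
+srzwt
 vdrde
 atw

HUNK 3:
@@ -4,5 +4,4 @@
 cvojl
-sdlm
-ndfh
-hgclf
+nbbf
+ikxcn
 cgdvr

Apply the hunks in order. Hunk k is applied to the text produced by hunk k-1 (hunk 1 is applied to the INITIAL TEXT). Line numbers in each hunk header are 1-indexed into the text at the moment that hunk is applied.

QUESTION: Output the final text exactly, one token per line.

Answer: pvvdg
djy
tfzs
cvojl
nbbf
ikxcn
cgdvr
wcnf
ivwww
kvcpv
tmhar
srzwt
vdrde
atw
vmiuv
yzuzq

Derivation:
Hunk 1: at line 10 remove [qwvft] add [kvcpv,mqx,vdrde] -> 16 lines: pvvdg djy tfzs cvojl sdlm ndfh hgclf cgdvr wcnf ivwww kvcpv mqx vdrde atw vmiuv yzuzq
Hunk 2: at line 10 remove [mqx] add [tmhar,srzwt] -> 17 lines: pvvdg djy tfzs cvojl sdlm ndfh hgclf cgdvr wcnf ivwww kvcpv tmhar srzwt vdrde atw vmiuv yzuzq
Hunk 3: at line 4 remove [sdlm,ndfh,hgclf] add [nbbf,ikxcn] -> 16 lines: pvvdg djy tfzs cvojl nbbf ikxcn cgdvr wcnf ivwww kvcpv tmhar srzwt vdrde atw vmiuv yzuzq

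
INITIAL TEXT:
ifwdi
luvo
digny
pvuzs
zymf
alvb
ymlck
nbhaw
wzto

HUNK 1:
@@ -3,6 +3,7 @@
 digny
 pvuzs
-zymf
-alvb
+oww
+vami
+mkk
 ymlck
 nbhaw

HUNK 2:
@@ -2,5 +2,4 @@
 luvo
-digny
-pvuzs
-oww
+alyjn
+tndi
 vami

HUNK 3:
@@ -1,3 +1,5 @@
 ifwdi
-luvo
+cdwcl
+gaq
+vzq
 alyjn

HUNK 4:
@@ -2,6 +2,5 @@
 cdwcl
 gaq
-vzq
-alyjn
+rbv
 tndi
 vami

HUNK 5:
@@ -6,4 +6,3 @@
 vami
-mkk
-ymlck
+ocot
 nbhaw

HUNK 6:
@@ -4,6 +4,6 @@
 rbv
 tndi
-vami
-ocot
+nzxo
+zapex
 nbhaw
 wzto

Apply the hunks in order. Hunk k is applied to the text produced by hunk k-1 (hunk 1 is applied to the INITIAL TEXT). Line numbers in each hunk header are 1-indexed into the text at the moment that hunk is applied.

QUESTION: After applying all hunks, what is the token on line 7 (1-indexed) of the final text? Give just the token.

Answer: zapex

Derivation:
Hunk 1: at line 3 remove [zymf,alvb] add [oww,vami,mkk] -> 10 lines: ifwdi luvo digny pvuzs oww vami mkk ymlck nbhaw wzto
Hunk 2: at line 2 remove [digny,pvuzs,oww] add [alyjn,tndi] -> 9 lines: ifwdi luvo alyjn tndi vami mkk ymlck nbhaw wzto
Hunk 3: at line 1 remove [luvo] add [cdwcl,gaq,vzq] -> 11 lines: ifwdi cdwcl gaq vzq alyjn tndi vami mkk ymlck nbhaw wzto
Hunk 4: at line 2 remove [vzq,alyjn] add [rbv] -> 10 lines: ifwdi cdwcl gaq rbv tndi vami mkk ymlck nbhaw wzto
Hunk 5: at line 6 remove [mkk,ymlck] add [ocot] -> 9 lines: ifwdi cdwcl gaq rbv tndi vami ocot nbhaw wzto
Hunk 6: at line 4 remove [vami,ocot] add [nzxo,zapex] -> 9 lines: ifwdi cdwcl gaq rbv tndi nzxo zapex nbhaw wzto
Final line 7: zapex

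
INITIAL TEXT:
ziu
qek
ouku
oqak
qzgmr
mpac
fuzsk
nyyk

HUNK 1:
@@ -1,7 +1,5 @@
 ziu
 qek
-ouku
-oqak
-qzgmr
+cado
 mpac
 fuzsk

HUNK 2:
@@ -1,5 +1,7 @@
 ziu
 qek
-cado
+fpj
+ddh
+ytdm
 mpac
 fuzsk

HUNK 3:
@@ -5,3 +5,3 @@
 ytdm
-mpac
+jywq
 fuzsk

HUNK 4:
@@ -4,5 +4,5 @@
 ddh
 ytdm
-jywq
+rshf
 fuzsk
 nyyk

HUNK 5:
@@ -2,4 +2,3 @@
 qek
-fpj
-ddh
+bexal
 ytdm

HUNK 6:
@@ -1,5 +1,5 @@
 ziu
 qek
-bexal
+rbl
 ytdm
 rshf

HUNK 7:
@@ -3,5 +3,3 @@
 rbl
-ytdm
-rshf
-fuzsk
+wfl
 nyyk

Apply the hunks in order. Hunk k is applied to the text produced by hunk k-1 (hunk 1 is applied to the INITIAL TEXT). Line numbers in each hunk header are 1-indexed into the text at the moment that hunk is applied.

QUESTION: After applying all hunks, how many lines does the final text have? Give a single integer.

Hunk 1: at line 1 remove [ouku,oqak,qzgmr] add [cado] -> 6 lines: ziu qek cado mpac fuzsk nyyk
Hunk 2: at line 1 remove [cado] add [fpj,ddh,ytdm] -> 8 lines: ziu qek fpj ddh ytdm mpac fuzsk nyyk
Hunk 3: at line 5 remove [mpac] add [jywq] -> 8 lines: ziu qek fpj ddh ytdm jywq fuzsk nyyk
Hunk 4: at line 4 remove [jywq] add [rshf] -> 8 lines: ziu qek fpj ddh ytdm rshf fuzsk nyyk
Hunk 5: at line 2 remove [fpj,ddh] add [bexal] -> 7 lines: ziu qek bexal ytdm rshf fuzsk nyyk
Hunk 6: at line 1 remove [bexal] add [rbl] -> 7 lines: ziu qek rbl ytdm rshf fuzsk nyyk
Hunk 7: at line 3 remove [ytdm,rshf,fuzsk] add [wfl] -> 5 lines: ziu qek rbl wfl nyyk
Final line count: 5

Answer: 5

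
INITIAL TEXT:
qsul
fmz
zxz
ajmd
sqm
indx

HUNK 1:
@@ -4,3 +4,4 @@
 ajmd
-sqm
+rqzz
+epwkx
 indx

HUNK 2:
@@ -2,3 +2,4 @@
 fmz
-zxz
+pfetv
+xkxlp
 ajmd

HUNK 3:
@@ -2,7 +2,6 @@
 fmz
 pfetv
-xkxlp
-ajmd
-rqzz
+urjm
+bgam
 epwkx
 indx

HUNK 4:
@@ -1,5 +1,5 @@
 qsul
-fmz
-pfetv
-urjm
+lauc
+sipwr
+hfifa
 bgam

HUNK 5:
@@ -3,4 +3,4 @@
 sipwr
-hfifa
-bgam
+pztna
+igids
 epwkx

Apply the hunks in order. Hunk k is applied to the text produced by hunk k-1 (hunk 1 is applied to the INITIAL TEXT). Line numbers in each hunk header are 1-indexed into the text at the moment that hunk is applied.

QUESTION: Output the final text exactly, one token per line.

Hunk 1: at line 4 remove [sqm] add [rqzz,epwkx] -> 7 lines: qsul fmz zxz ajmd rqzz epwkx indx
Hunk 2: at line 2 remove [zxz] add [pfetv,xkxlp] -> 8 lines: qsul fmz pfetv xkxlp ajmd rqzz epwkx indx
Hunk 3: at line 2 remove [xkxlp,ajmd,rqzz] add [urjm,bgam] -> 7 lines: qsul fmz pfetv urjm bgam epwkx indx
Hunk 4: at line 1 remove [fmz,pfetv,urjm] add [lauc,sipwr,hfifa] -> 7 lines: qsul lauc sipwr hfifa bgam epwkx indx
Hunk 5: at line 3 remove [hfifa,bgam] add [pztna,igids] -> 7 lines: qsul lauc sipwr pztna igids epwkx indx

Answer: qsul
lauc
sipwr
pztna
igids
epwkx
indx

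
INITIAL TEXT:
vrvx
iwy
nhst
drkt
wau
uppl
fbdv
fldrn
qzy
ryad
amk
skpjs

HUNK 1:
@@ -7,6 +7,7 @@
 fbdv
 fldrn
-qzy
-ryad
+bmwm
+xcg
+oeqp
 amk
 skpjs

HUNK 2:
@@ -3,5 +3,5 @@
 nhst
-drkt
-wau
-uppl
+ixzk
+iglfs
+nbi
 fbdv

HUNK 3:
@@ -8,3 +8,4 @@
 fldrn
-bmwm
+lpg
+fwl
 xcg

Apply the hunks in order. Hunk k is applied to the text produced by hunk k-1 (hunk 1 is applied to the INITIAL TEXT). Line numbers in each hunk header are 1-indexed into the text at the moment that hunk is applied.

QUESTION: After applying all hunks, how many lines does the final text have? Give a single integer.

Hunk 1: at line 7 remove [qzy,ryad] add [bmwm,xcg,oeqp] -> 13 lines: vrvx iwy nhst drkt wau uppl fbdv fldrn bmwm xcg oeqp amk skpjs
Hunk 2: at line 3 remove [drkt,wau,uppl] add [ixzk,iglfs,nbi] -> 13 lines: vrvx iwy nhst ixzk iglfs nbi fbdv fldrn bmwm xcg oeqp amk skpjs
Hunk 3: at line 8 remove [bmwm] add [lpg,fwl] -> 14 lines: vrvx iwy nhst ixzk iglfs nbi fbdv fldrn lpg fwl xcg oeqp amk skpjs
Final line count: 14

Answer: 14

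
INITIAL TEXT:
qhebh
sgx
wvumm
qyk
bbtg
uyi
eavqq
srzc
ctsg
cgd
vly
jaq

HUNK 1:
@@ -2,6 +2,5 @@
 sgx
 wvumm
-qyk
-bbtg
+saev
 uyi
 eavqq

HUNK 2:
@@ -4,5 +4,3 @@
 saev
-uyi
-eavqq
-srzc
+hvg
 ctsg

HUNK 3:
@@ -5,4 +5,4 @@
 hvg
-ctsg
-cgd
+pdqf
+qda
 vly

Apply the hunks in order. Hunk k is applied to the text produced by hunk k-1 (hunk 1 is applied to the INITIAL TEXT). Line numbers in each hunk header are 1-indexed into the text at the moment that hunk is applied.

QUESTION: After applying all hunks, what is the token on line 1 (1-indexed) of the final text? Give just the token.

Hunk 1: at line 2 remove [qyk,bbtg] add [saev] -> 11 lines: qhebh sgx wvumm saev uyi eavqq srzc ctsg cgd vly jaq
Hunk 2: at line 4 remove [uyi,eavqq,srzc] add [hvg] -> 9 lines: qhebh sgx wvumm saev hvg ctsg cgd vly jaq
Hunk 3: at line 5 remove [ctsg,cgd] add [pdqf,qda] -> 9 lines: qhebh sgx wvumm saev hvg pdqf qda vly jaq
Final line 1: qhebh

Answer: qhebh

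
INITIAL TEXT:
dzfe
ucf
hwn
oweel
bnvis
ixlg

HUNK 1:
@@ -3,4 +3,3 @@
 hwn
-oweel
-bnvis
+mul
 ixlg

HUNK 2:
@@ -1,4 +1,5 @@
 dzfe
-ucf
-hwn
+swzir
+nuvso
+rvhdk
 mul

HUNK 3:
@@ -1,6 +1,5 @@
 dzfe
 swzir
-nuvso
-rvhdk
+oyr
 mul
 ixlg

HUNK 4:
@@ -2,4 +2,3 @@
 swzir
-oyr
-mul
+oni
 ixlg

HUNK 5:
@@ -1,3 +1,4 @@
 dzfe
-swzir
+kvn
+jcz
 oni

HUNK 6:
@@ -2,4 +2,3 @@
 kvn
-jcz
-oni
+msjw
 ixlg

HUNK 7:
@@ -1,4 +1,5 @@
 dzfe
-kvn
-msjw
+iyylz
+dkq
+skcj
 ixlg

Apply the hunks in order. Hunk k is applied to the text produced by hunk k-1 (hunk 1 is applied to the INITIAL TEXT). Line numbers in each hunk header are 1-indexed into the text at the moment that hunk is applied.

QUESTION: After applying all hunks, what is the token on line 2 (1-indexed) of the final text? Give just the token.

Answer: iyylz

Derivation:
Hunk 1: at line 3 remove [oweel,bnvis] add [mul] -> 5 lines: dzfe ucf hwn mul ixlg
Hunk 2: at line 1 remove [ucf,hwn] add [swzir,nuvso,rvhdk] -> 6 lines: dzfe swzir nuvso rvhdk mul ixlg
Hunk 3: at line 1 remove [nuvso,rvhdk] add [oyr] -> 5 lines: dzfe swzir oyr mul ixlg
Hunk 4: at line 2 remove [oyr,mul] add [oni] -> 4 lines: dzfe swzir oni ixlg
Hunk 5: at line 1 remove [swzir] add [kvn,jcz] -> 5 lines: dzfe kvn jcz oni ixlg
Hunk 6: at line 2 remove [jcz,oni] add [msjw] -> 4 lines: dzfe kvn msjw ixlg
Hunk 7: at line 1 remove [kvn,msjw] add [iyylz,dkq,skcj] -> 5 lines: dzfe iyylz dkq skcj ixlg
Final line 2: iyylz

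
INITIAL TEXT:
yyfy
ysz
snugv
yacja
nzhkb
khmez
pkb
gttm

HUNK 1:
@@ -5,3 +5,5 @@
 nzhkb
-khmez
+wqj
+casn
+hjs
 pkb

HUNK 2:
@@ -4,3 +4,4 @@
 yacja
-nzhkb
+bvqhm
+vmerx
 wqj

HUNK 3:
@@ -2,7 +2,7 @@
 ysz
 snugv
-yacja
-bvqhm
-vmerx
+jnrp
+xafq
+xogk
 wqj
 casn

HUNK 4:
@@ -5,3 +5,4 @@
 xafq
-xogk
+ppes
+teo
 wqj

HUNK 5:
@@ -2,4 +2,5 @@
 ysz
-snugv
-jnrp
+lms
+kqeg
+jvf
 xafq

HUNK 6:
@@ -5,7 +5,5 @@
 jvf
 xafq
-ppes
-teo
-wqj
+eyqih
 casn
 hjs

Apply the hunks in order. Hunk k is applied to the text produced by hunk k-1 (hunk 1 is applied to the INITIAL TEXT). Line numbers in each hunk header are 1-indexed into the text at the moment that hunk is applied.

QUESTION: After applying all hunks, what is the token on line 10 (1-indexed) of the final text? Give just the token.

Answer: pkb

Derivation:
Hunk 1: at line 5 remove [khmez] add [wqj,casn,hjs] -> 10 lines: yyfy ysz snugv yacja nzhkb wqj casn hjs pkb gttm
Hunk 2: at line 4 remove [nzhkb] add [bvqhm,vmerx] -> 11 lines: yyfy ysz snugv yacja bvqhm vmerx wqj casn hjs pkb gttm
Hunk 3: at line 2 remove [yacja,bvqhm,vmerx] add [jnrp,xafq,xogk] -> 11 lines: yyfy ysz snugv jnrp xafq xogk wqj casn hjs pkb gttm
Hunk 4: at line 5 remove [xogk] add [ppes,teo] -> 12 lines: yyfy ysz snugv jnrp xafq ppes teo wqj casn hjs pkb gttm
Hunk 5: at line 2 remove [snugv,jnrp] add [lms,kqeg,jvf] -> 13 lines: yyfy ysz lms kqeg jvf xafq ppes teo wqj casn hjs pkb gttm
Hunk 6: at line 5 remove [ppes,teo,wqj] add [eyqih] -> 11 lines: yyfy ysz lms kqeg jvf xafq eyqih casn hjs pkb gttm
Final line 10: pkb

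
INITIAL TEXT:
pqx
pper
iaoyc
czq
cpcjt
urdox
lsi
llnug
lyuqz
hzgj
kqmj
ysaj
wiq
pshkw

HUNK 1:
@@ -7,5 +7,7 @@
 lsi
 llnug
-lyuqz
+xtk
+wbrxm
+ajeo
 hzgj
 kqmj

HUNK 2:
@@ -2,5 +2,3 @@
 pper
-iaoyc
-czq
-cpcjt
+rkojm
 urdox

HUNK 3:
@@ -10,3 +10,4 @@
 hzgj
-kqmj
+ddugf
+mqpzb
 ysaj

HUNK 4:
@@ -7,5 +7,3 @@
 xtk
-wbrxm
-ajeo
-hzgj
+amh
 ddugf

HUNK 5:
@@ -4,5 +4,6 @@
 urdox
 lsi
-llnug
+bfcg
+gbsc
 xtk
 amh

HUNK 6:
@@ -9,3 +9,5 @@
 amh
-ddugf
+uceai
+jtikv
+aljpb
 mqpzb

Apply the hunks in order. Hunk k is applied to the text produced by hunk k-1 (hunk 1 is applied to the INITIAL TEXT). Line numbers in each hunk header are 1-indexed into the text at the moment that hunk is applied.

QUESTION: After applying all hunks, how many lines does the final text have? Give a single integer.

Answer: 16

Derivation:
Hunk 1: at line 7 remove [lyuqz] add [xtk,wbrxm,ajeo] -> 16 lines: pqx pper iaoyc czq cpcjt urdox lsi llnug xtk wbrxm ajeo hzgj kqmj ysaj wiq pshkw
Hunk 2: at line 2 remove [iaoyc,czq,cpcjt] add [rkojm] -> 14 lines: pqx pper rkojm urdox lsi llnug xtk wbrxm ajeo hzgj kqmj ysaj wiq pshkw
Hunk 3: at line 10 remove [kqmj] add [ddugf,mqpzb] -> 15 lines: pqx pper rkojm urdox lsi llnug xtk wbrxm ajeo hzgj ddugf mqpzb ysaj wiq pshkw
Hunk 4: at line 7 remove [wbrxm,ajeo,hzgj] add [amh] -> 13 lines: pqx pper rkojm urdox lsi llnug xtk amh ddugf mqpzb ysaj wiq pshkw
Hunk 5: at line 4 remove [llnug] add [bfcg,gbsc] -> 14 lines: pqx pper rkojm urdox lsi bfcg gbsc xtk amh ddugf mqpzb ysaj wiq pshkw
Hunk 6: at line 9 remove [ddugf] add [uceai,jtikv,aljpb] -> 16 lines: pqx pper rkojm urdox lsi bfcg gbsc xtk amh uceai jtikv aljpb mqpzb ysaj wiq pshkw
Final line count: 16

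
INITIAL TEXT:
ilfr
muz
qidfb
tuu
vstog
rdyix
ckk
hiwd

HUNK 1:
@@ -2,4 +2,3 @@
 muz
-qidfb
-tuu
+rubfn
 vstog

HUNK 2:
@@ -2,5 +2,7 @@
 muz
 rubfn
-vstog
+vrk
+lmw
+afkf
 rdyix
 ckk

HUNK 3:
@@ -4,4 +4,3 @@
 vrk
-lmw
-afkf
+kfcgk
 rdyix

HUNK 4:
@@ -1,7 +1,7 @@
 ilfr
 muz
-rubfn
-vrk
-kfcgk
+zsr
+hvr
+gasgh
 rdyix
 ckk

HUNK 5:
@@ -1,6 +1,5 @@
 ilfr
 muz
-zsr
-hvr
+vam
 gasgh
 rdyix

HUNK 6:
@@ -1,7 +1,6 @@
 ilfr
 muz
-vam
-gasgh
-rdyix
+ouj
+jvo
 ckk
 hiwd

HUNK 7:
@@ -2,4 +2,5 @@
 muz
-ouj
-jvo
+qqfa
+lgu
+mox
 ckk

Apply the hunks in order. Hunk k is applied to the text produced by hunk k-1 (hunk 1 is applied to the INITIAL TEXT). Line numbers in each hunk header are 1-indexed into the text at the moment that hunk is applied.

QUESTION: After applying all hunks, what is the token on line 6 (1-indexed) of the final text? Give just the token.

Answer: ckk

Derivation:
Hunk 1: at line 2 remove [qidfb,tuu] add [rubfn] -> 7 lines: ilfr muz rubfn vstog rdyix ckk hiwd
Hunk 2: at line 2 remove [vstog] add [vrk,lmw,afkf] -> 9 lines: ilfr muz rubfn vrk lmw afkf rdyix ckk hiwd
Hunk 3: at line 4 remove [lmw,afkf] add [kfcgk] -> 8 lines: ilfr muz rubfn vrk kfcgk rdyix ckk hiwd
Hunk 4: at line 1 remove [rubfn,vrk,kfcgk] add [zsr,hvr,gasgh] -> 8 lines: ilfr muz zsr hvr gasgh rdyix ckk hiwd
Hunk 5: at line 1 remove [zsr,hvr] add [vam] -> 7 lines: ilfr muz vam gasgh rdyix ckk hiwd
Hunk 6: at line 1 remove [vam,gasgh,rdyix] add [ouj,jvo] -> 6 lines: ilfr muz ouj jvo ckk hiwd
Hunk 7: at line 2 remove [ouj,jvo] add [qqfa,lgu,mox] -> 7 lines: ilfr muz qqfa lgu mox ckk hiwd
Final line 6: ckk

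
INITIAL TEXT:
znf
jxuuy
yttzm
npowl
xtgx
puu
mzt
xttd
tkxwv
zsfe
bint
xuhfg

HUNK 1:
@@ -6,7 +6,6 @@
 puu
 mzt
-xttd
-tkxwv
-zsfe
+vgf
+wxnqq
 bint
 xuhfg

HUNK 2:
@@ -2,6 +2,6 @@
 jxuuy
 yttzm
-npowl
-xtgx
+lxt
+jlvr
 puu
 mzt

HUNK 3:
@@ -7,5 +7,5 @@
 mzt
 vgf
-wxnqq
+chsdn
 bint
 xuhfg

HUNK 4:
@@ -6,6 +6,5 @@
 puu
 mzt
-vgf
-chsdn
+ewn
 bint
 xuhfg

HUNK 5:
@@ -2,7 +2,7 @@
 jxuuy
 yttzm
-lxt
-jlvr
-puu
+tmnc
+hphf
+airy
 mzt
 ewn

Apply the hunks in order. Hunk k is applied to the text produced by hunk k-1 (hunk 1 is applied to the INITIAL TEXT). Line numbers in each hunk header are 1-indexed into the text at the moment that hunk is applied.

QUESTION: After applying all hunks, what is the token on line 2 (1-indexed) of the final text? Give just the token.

Hunk 1: at line 6 remove [xttd,tkxwv,zsfe] add [vgf,wxnqq] -> 11 lines: znf jxuuy yttzm npowl xtgx puu mzt vgf wxnqq bint xuhfg
Hunk 2: at line 2 remove [npowl,xtgx] add [lxt,jlvr] -> 11 lines: znf jxuuy yttzm lxt jlvr puu mzt vgf wxnqq bint xuhfg
Hunk 3: at line 7 remove [wxnqq] add [chsdn] -> 11 lines: znf jxuuy yttzm lxt jlvr puu mzt vgf chsdn bint xuhfg
Hunk 4: at line 6 remove [vgf,chsdn] add [ewn] -> 10 lines: znf jxuuy yttzm lxt jlvr puu mzt ewn bint xuhfg
Hunk 5: at line 2 remove [lxt,jlvr,puu] add [tmnc,hphf,airy] -> 10 lines: znf jxuuy yttzm tmnc hphf airy mzt ewn bint xuhfg
Final line 2: jxuuy

Answer: jxuuy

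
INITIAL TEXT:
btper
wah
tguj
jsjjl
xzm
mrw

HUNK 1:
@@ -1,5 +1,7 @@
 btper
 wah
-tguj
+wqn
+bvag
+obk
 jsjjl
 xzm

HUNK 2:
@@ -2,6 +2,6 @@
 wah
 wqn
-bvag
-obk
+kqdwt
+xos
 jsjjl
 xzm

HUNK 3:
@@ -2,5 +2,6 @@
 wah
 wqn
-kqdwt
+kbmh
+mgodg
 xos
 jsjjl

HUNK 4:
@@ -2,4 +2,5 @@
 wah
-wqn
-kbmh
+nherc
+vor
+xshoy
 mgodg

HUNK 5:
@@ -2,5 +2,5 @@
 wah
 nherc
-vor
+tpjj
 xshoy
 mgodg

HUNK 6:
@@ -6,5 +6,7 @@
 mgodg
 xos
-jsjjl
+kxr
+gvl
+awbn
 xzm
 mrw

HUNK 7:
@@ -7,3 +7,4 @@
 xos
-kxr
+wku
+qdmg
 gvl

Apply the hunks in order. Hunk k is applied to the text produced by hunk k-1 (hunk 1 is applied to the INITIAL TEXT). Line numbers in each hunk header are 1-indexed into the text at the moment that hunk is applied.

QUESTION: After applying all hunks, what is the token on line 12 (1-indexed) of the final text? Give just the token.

Hunk 1: at line 1 remove [tguj] add [wqn,bvag,obk] -> 8 lines: btper wah wqn bvag obk jsjjl xzm mrw
Hunk 2: at line 2 remove [bvag,obk] add [kqdwt,xos] -> 8 lines: btper wah wqn kqdwt xos jsjjl xzm mrw
Hunk 3: at line 2 remove [kqdwt] add [kbmh,mgodg] -> 9 lines: btper wah wqn kbmh mgodg xos jsjjl xzm mrw
Hunk 4: at line 2 remove [wqn,kbmh] add [nherc,vor,xshoy] -> 10 lines: btper wah nherc vor xshoy mgodg xos jsjjl xzm mrw
Hunk 5: at line 2 remove [vor] add [tpjj] -> 10 lines: btper wah nherc tpjj xshoy mgodg xos jsjjl xzm mrw
Hunk 6: at line 6 remove [jsjjl] add [kxr,gvl,awbn] -> 12 lines: btper wah nherc tpjj xshoy mgodg xos kxr gvl awbn xzm mrw
Hunk 7: at line 7 remove [kxr] add [wku,qdmg] -> 13 lines: btper wah nherc tpjj xshoy mgodg xos wku qdmg gvl awbn xzm mrw
Final line 12: xzm

Answer: xzm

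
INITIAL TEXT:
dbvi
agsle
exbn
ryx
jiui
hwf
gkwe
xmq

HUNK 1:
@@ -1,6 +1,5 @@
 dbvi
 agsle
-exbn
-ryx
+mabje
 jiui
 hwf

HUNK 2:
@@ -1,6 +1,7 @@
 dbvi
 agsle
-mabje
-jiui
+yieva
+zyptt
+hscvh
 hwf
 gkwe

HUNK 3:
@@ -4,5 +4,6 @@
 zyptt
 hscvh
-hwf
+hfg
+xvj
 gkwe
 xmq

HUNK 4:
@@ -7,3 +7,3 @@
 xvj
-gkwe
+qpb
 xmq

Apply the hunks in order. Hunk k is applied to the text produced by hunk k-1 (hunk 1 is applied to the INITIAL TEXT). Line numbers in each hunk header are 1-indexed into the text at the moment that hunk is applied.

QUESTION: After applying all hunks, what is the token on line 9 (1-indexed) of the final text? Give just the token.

Hunk 1: at line 1 remove [exbn,ryx] add [mabje] -> 7 lines: dbvi agsle mabje jiui hwf gkwe xmq
Hunk 2: at line 1 remove [mabje,jiui] add [yieva,zyptt,hscvh] -> 8 lines: dbvi agsle yieva zyptt hscvh hwf gkwe xmq
Hunk 3: at line 4 remove [hwf] add [hfg,xvj] -> 9 lines: dbvi agsle yieva zyptt hscvh hfg xvj gkwe xmq
Hunk 4: at line 7 remove [gkwe] add [qpb] -> 9 lines: dbvi agsle yieva zyptt hscvh hfg xvj qpb xmq
Final line 9: xmq

Answer: xmq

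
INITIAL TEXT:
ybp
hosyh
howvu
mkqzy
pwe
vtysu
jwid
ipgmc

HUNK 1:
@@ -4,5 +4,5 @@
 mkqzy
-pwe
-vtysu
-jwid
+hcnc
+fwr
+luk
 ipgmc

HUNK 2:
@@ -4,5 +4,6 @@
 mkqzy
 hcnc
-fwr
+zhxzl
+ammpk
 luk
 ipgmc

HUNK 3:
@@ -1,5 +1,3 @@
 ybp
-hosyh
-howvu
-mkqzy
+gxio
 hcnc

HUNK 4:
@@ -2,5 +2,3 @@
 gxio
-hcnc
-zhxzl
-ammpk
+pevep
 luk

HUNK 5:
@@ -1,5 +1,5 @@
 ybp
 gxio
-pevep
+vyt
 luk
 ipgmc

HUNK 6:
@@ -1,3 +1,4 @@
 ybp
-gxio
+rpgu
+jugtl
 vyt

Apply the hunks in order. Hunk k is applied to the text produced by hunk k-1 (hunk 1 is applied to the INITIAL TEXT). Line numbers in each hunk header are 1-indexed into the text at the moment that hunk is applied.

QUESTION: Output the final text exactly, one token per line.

Answer: ybp
rpgu
jugtl
vyt
luk
ipgmc

Derivation:
Hunk 1: at line 4 remove [pwe,vtysu,jwid] add [hcnc,fwr,luk] -> 8 lines: ybp hosyh howvu mkqzy hcnc fwr luk ipgmc
Hunk 2: at line 4 remove [fwr] add [zhxzl,ammpk] -> 9 lines: ybp hosyh howvu mkqzy hcnc zhxzl ammpk luk ipgmc
Hunk 3: at line 1 remove [hosyh,howvu,mkqzy] add [gxio] -> 7 lines: ybp gxio hcnc zhxzl ammpk luk ipgmc
Hunk 4: at line 2 remove [hcnc,zhxzl,ammpk] add [pevep] -> 5 lines: ybp gxio pevep luk ipgmc
Hunk 5: at line 1 remove [pevep] add [vyt] -> 5 lines: ybp gxio vyt luk ipgmc
Hunk 6: at line 1 remove [gxio] add [rpgu,jugtl] -> 6 lines: ybp rpgu jugtl vyt luk ipgmc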